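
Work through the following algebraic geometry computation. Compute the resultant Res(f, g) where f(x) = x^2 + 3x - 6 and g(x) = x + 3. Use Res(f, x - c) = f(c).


For Res(f, x - c), we evaluate f at x = c.
f(-3) = (-3)^2 + 3*(-3) - 6
= 9 - 9 - 6
= 0 - 6 = -6
Res(f, g) = -6

-6


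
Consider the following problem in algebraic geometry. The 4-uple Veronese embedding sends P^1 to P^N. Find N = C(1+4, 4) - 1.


The Veronese embedding v_d: P^n -> P^N maps each point to all
degree-d monomials in n+1 homogeneous coordinates.
N = C(n+d, d) - 1
N = C(1+4, 4) - 1
N = C(5, 4) - 1
C(5, 4) = 5
N = 5 - 1 = 4

4


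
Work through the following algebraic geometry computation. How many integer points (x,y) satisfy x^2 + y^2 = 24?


Systematically check integer values of x where x^2 <= 24.
For each valid x, check if 24 - x^2 is a perfect square.
Total integer solutions found: 0

0


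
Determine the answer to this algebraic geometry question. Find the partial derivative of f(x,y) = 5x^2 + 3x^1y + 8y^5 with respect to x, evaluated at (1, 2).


df/dx = 2*5*x^1 + 1*3*x^0*y
At (1,2): 2*5*1^1 + 1*3*1^0*2
= 10 + 6
= 16

16


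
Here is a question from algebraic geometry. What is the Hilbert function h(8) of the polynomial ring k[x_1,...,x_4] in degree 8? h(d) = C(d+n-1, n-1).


The Hilbert function for the polynomial ring in 4 variables is:
h(d) = C(d+n-1, n-1)
h(8) = C(8+4-1, 4-1) = C(11, 3)
= 11! / (3! * 8!)
= 165

165


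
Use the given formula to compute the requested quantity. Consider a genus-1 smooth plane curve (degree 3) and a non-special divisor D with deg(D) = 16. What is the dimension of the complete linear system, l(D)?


First, compute the genus of a smooth plane curve of degree 3:
g = (d-1)(d-2)/2 = (3-1)(3-2)/2 = 1
For a non-special divisor D (i.e., h^1(D) = 0), Riemann-Roch gives:
l(D) = deg(D) - g + 1
Since deg(D) = 16 >= 2g - 1 = 1, D is non-special.
l(D) = 16 - 1 + 1 = 16

16


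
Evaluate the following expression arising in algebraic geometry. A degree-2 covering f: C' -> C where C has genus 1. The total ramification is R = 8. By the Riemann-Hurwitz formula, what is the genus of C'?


Riemann-Hurwitz formula: 2g' - 2 = d(2g - 2) + R
Given: d = 2, g = 1, R = 8
2g' - 2 = 2*(2*1 - 2) + 8
2g' - 2 = 2*0 + 8
2g' - 2 = 0 + 8 = 8
2g' = 10
g' = 5

5


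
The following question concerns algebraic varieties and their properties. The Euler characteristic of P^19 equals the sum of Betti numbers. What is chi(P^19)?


The complex projective space P^19 has one cell in each even real dimension 0, 2, ..., 38.
The cohomology groups are H^{2k}(P^19) = Z for k = 0,...,19, and 0 otherwise.
Euler characteristic = sum of Betti numbers = 1 per even-dimensional cohomology group.
chi(P^19) = 19 + 1 = 20

20


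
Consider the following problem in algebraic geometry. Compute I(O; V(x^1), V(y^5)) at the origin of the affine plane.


The intersection multiplicity of V(x^a) and V(y^b) at the origin is:
I(O; V(x^1), V(y^5)) = dim_k(k[x,y]/(x^1, y^5))
A basis for k[x,y]/(x^1, y^5) is the set of monomials x^i * y^j
where 0 <= i < 1 and 0 <= j < 5.
The number of such monomials is 1 * 5 = 5

5


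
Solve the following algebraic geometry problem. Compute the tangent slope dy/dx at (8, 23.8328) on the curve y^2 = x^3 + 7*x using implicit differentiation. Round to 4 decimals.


Using implicit differentiation of y^2 = x^3 + 7*x:
2y * dy/dx = 3x^2 + 7
dy/dx = (3x^2 + 7)/(2y)
Numerator: 3*8^2 + 7 = 199
Denominator: 2*23.8328 = 47.6656
dy/dx = 199/47.6656 = 4.1749

4.1749


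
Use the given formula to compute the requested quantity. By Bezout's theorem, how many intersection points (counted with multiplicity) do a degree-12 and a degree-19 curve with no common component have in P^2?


Bezout's theorem states the intersection count equals the product of degrees.
Intersection count = 12 * 19 = 228

228


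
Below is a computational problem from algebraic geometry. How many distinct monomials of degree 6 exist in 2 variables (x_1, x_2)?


The number of degree-6 monomials in 2 variables is C(d+n-1, n-1).
= C(6+2-1, 2-1) = C(7, 1)
= 7

7


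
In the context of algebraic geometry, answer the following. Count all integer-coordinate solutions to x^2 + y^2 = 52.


Systematically check integer values of x where x^2 <= 52.
For each valid x, check if 52 - x^2 is a perfect square.
x=4: 52 - 16 = 36, sqrt = 6 (valid)
x=6: 52 - 36 = 16, sqrt = 4 (valid)
Total integer solutions found: 8

8


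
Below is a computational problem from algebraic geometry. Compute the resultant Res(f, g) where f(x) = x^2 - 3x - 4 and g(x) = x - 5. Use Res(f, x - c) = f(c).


For Res(f, x - c), we evaluate f at x = c.
f(5) = 5^2 - 3*5 - 4
= 25 - 15 - 4
= 10 - 4 = 6
Res(f, g) = 6

6


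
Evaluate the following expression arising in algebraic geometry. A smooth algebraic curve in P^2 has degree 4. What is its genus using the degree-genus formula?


Using the genus formula for smooth plane curves:
g = (d-1)(d-2)/2
g = (4-1)(4-2)/2
g = 3*2/2
g = 6/2 = 3

3


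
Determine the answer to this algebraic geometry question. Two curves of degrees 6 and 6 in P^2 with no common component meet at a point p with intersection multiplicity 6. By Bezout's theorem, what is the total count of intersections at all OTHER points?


By Bezout's theorem, the total intersection number is d1 * d2.
Total = 6 * 6 = 36
Intersection multiplicity at p = 6
Remaining intersections = 36 - 6 = 30

30


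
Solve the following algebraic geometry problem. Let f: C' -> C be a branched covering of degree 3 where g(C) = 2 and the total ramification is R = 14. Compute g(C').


Riemann-Hurwitz formula: 2g' - 2 = d(2g - 2) + R
Given: d = 3, g = 2, R = 14
2g' - 2 = 3*(2*2 - 2) + 14
2g' - 2 = 3*2 + 14
2g' - 2 = 6 + 14 = 20
2g' = 22
g' = 11

11


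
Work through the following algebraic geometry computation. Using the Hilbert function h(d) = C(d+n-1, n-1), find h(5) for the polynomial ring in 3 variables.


The Hilbert function for the polynomial ring in 3 variables is:
h(d) = C(d+n-1, n-1)
h(5) = C(5+3-1, 3-1) = C(7, 2)
= 7! / (2! * 5!)
= 21

21


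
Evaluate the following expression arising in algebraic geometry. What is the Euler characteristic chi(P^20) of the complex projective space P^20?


The complex projective space P^20 has one cell in each even real dimension 0, 2, ..., 40.
The cohomology groups are H^{2k}(P^20) = Z for k = 0,...,20, and 0 otherwise.
Euler characteristic = sum of Betti numbers = 1 per even-dimensional cohomology group.
chi(P^20) = 20 + 1 = 21

21


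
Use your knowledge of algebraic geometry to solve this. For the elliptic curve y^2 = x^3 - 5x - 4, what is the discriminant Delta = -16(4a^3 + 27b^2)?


Compute each component:
4a^3 = 4*(-5)^3 = 4*(-125) = -500
27b^2 = 27*(-4)^2 = 27*16 = 432
4a^3 + 27b^2 = -500 + 432 = -68
Delta = -16*(-68) = 1088

1088


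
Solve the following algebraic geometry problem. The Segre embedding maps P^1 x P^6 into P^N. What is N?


The Segre embedding maps P^m x P^n into P^N via
all products of coordinates from each factor.
N = (m+1)(n+1) - 1
N = (1+1)(6+1) - 1
N = 2*7 - 1
N = 14 - 1 = 13

13


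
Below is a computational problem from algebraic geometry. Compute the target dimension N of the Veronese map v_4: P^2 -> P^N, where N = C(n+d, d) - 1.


The Veronese embedding v_d: P^n -> P^N maps each point to all
degree-d monomials in n+1 homogeneous coordinates.
N = C(n+d, d) - 1
N = C(2+4, 4) - 1
N = C(6, 4) - 1
C(6, 4) = 15
N = 15 - 1 = 14

14


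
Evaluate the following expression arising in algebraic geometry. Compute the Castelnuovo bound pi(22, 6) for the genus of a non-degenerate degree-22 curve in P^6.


Castelnuovo's bound: write d - 1 = m(r-1) + epsilon with 0 <= epsilon < r-1.
d - 1 = 22 - 1 = 21
r - 1 = 6 - 1 = 5
21 = 4*5 + 1, so m = 4, epsilon = 1
pi(d, r) = m(m-1)(r-1)/2 + m*epsilon
= 4*3*5/2 + 4*1
= 60/2 + 4
= 30 + 4 = 34

34


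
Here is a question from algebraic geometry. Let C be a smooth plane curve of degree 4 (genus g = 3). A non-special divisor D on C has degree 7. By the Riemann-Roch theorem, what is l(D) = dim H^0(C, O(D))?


First, compute the genus of a smooth plane curve of degree 4:
g = (d-1)(d-2)/2 = (4-1)(4-2)/2 = 3
For a non-special divisor D (i.e., h^1(D) = 0), Riemann-Roch gives:
l(D) = deg(D) - g + 1
Since deg(D) = 7 >= 2g - 1 = 5, D is non-special.
l(D) = 7 - 3 + 1 = 5

5


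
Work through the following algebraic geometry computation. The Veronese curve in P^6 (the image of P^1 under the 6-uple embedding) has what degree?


The rational normal curve in P^6 is the image of P^1 under the 6-uple Veronese.
A general hyperplane in P^6 pulls back to a degree-6 form on P^1, which has 6 zeros,
so the curve meets a general hyperplane in 6 points. Degree = 6.

6


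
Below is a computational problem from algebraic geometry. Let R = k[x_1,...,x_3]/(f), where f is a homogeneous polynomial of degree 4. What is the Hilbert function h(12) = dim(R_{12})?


For R = k[x_1,...,x_n]/(f) with f homogeneous of degree e:
The Hilbert series is (1 - t^e)/(1 - t)^n.
So h(d) = C(d+n-1, n-1) - C(d-e+n-1, n-1) for d >= e.
With n=3, e=4, d=12:
C(12+3-1, 3-1) = C(14, 2) = 91
C(12-4+3-1, 3-1) = C(10, 2) = 45
h(12) = 91 - 45 = 46

46


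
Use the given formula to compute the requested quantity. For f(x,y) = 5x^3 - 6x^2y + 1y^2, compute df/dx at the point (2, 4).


df/dx = 3*5*x^2 + 2*(-6)*x^1*y
At (2,4): 3*5*2^2 + 2*(-6)*2^1*4
= 60 - 96
= -36

-36


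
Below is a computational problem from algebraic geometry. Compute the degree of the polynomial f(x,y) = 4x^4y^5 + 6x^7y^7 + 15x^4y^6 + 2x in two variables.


Examine each term for its total degree (sum of exponents).
  Term '4x^4y^5' has total degree 4+5 = 9.
  Term '6x^7y^7' has total degree 7+7 = 14.
  Term '15x^4y^6' has total degree 4+6 = 10.
  Term '2x' has total degree 1+0 = 1.
The maximum total degree among all terms is 14.

14


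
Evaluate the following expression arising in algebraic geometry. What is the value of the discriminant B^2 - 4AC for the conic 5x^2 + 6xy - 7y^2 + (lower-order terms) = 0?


The discriminant of a conic Ax^2 + Bxy + Cy^2 + ... = 0 is B^2 - 4AC.
B^2 = 6^2 = 36
4AC = 4*5*(-7) = -140
Discriminant = 36 + 140 = 176

176


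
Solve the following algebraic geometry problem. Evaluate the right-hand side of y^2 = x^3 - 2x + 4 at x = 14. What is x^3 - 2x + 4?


Compute x^3 - 2x + 4 at x = 14:
x^3 = 14^3 = 2744
(-2)*x = (-2)*14 = -28
Sum: 2744 - 28 + 4 = 2720

2720


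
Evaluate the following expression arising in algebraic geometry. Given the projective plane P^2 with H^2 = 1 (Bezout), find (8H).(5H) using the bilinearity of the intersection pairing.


Using bilinearity of the intersection pairing on the projective plane P^2:
(aH).(bH) = ab * (H.H)
We have H^2 = 1 (Bezout).
D.E = (8H).(5H) = 8*5*1
= 40*1
= 40

40


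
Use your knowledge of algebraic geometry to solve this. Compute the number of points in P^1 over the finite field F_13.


P^1(F_13) has (q^(n+1) - 1)/(q - 1) points.
= 13^1 + 13^0
= 13 + 1
= 14

14


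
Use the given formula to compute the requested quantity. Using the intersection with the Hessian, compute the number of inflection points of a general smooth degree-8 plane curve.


For a general smooth plane curve C of degree d, the inflection points are
the intersection of C with its Hessian curve, which has degree 3(d-2).
By Bezout, the total intersection number is d * 3(d-2) = 8 * 18 = 144.
For a general curve every flex is ordinary, so each contributes
multiplicity 1 to C·Hess(C), and the number of distinct inflection
points is 3d(d-2).
Inflection points = 3*8*(8-2) = 3*8*6 = 144

144


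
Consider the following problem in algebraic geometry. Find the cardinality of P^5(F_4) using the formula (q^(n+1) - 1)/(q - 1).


P^5(F_4) has (q^(n+1) - 1)/(q - 1) points.
= 4^5 + 4^4 + 4^3 + 4^2 + 4^1 + 4^0
= 1024 + 256 + 64 + 16 + 4 + 1
= 1365

1365


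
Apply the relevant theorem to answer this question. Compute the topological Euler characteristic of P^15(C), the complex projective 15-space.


The complex projective space P^15 has one cell in each even real dimension 0, 2, ..., 30.
The cohomology groups are H^{2k}(P^15) = Z for k = 0,...,15, and 0 otherwise.
Euler characteristic = sum of Betti numbers = 1 per even-dimensional cohomology group.
chi(P^15) = 15 + 1 = 16

16


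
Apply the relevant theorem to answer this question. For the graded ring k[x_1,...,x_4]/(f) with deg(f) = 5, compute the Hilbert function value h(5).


For R = k[x_1,...,x_n]/(f) with f homogeneous of degree e:
The Hilbert series is (1 - t^e)/(1 - t)^n.
So h(d) = C(d+n-1, n-1) - C(d-e+n-1, n-1) for d >= e.
With n=4, e=5, d=5:
C(5+4-1, 4-1) = C(8, 3) = 56
C(5-5+4-1, 4-1) = C(3, 3) = 1
h(5) = 56 - 1 = 55

55


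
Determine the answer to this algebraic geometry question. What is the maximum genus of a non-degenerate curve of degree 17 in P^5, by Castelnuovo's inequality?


Castelnuovo's bound: write d - 1 = m(r-1) + epsilon with 0 <= epsilon < r-1.
d - 1 = 17 - 1 = 16
r - 1 = 5 - 1 = 4
16 = 4*4 + 0, so m = 4, epsilon = 0
pi(d, r) = m(m-1)(r-1)/2 + m*epsilon
= 4*3*4/2 + 4*0
= 48/2 + 0
= 24 + 0 = 24

24


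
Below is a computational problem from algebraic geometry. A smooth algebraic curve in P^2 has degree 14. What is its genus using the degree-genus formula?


Using the genus formula for smooth plane curves:
g = (d-1)(d-2)/2
g = (14-1)(14-2)/2
g = 13*12/2
g = 156/2 = 78

78


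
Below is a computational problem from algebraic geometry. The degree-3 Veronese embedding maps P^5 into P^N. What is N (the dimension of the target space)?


The Veronese embedding v_d: P^n -> P^N maps each point to all
degree-d monomials in n+1 homogeneous coordinates.
N = C(n+d, d) - 1
N = C(5+3, 3) - 1
N = C(8, 3) - 1
C(8, 3) = 56
N = 56 - 1 = 55

55


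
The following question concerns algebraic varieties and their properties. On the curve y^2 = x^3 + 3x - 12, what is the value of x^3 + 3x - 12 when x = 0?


Compute x^3 + 3x - 12 at x = 0:
x^3 = 0^3 = 0
3*x = 3*0 = 0
Sum: 0 + 0 - 12 = -12

-12


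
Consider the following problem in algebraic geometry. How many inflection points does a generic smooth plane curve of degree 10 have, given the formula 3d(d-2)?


For a general smooth plane curve C of degree d, the inflection points are
the intersection of C with its Hessian curve, which has degree 3(d-2).
By Bezout, the total intersection number is d * 3(d-2) = 10 * 24 = 240.
For a general curve every flex is ordinary, so each contributes
multiplicity 1 to C·Hess(C), and the number of distinct inflection
points is 3d(d-2).
Inflection points = 3*10*(10-2) = 3*10*8 = 240

240


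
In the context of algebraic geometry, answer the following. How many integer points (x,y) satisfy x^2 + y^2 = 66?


Systematically check integer values of x where x^2 <= 66.
For each valid x, check if 66 - x^2 is a perfect square.
Total integer solutions found: 0

0


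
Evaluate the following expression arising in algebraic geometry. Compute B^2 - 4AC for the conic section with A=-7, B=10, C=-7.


The discriminant of a conic Ax^2 + Bxy + Cy^2 + ... = 0 is B^2 - 4AC.
B^2 = 10^2 = 100
4AC = 4*(-7)*(-7) = 196
Discriminant = 100 - 196 = -96

-96


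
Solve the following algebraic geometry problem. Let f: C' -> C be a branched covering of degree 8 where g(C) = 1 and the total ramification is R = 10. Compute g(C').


Riemann-Hurwitz formula: 2g' - 2 = d(2g - 2) + R
Given: d = 8, g = 1, R = 10
2g' - 2 = 8*(2*1 - 2) + 10
2g' - 2 = 8*0 + 10
2g' - 2 = 0 + 10 = 10
2g' = 12
g' = 6

6


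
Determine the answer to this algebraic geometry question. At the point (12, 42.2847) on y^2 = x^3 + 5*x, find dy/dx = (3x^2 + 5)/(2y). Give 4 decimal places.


Using implicit differentiation of y^2 = x^3 + 5*x:
2y * dy/dx = 3x^2 + 5
dy/dx = (3x^2 + 5)/(2y)
Numerator: 3*12^2 + 5 = 437
Denominator: 2*42.2847 = 84.5694
dy/dx = 437/84.5694 = 5.1674

5.1674


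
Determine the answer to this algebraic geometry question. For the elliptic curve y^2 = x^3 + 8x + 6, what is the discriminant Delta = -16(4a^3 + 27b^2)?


Compute each component:
4a^3 = 4*8^3 = 4*512 = 2048
27b^2 = 27*6^2 = 27*36 = 972
4a^3 + 27b^2 = 2048 + 972 = 3020
Delta = -16*3020 = -48320

-48320


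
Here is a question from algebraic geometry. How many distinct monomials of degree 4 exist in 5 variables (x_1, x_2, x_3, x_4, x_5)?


The number of degree-4 monomials in 5 variables is C(d+n-1, n-1).
= C(4+5-1, 5-1) = C(8, 4)
= 70

70


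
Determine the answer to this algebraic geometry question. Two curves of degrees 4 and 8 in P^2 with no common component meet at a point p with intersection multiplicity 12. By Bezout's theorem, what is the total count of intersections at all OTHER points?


By Bezout's theorem, the total intersection number is d1 * d2.
Total = 4 * 8 = 32
Intersection multiplicity at p = 12
Remaining intersections = 32 - 12 = 20

20


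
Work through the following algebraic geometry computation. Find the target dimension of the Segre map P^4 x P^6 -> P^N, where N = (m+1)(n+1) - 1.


The Segre embedding maps P^m x P^n into P^N via
all products of coordinates from each factor.
N = (m+1)(n+1) - 1
N = (4+1)(6+1) - 1
N = 5*7 - 1
N = 35 - 1 = 34

34


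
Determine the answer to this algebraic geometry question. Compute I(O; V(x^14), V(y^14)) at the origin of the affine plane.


The intersection multiplicity of V(x^a) and V(y^b) at the origin is:
I(O; V(x^14), V(y^14)) = dim_k(k[x,y]/(x^14, y^14))
A basis for k[x,y]/(x^14, y^14) is the set of monomials x^i * y^j
where 0 <= i < 14 and 0 <= j < 14.
The number of such monomials is 14 * 14 = 196

196


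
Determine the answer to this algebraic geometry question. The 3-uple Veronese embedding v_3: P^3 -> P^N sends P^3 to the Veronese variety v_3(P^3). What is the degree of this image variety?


The Veronese variety v_3(P^3) has degree d^r.
d^r = 3^3 = 27

27


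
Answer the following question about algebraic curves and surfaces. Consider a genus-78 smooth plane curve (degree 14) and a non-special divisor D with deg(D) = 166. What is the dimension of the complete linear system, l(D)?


First, compute the genus of a smooth plane curve of degree 14:
g = (d-1)(d-2)/2 = (14-1)(14-2)/2 = 78
For a non-special divisor D (i.e., h^1(D) = 0), Riemann-Roch gives:
l(D) = deg(D) - g + 1
Since deg(D) = 166 >= 2g - 1 = 155, D is non-special.
l(D) = 166 - 78 + 1 = 89

89


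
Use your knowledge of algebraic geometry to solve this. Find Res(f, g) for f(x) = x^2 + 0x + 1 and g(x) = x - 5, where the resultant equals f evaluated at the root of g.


For Res(f, x - c), we evaluate f at x = c.
f(5) = 5^2 + 0*5 + 1
= 25 + 0 + 1
= 25 + 1 = 26
Res(f, g) = 26

26


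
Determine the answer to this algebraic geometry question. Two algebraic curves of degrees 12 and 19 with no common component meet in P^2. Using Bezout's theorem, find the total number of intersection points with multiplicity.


Bezout's theorem states the intersection count equals the product of degrees.
Intersection count = 12 * 19 = 228

228


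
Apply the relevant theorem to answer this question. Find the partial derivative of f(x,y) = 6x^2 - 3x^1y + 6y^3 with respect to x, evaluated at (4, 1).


df/dx = 2*6*x^1 + 1*(-3)*x^0*y
At (4,1): 2*6*4^1 + 1*(-3)*4^0*1
= 48 - 3
= 45

45


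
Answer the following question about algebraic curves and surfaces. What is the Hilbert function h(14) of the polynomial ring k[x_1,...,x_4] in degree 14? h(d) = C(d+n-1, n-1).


The Hilbert function for the polynomial ring in 4 variables is:
h(d) = C(d+n-1, n-1)
h(14) = C(14+4-1, 4-1) = C(17, 3)
= 17! / (3! * 14!)
= 680

680


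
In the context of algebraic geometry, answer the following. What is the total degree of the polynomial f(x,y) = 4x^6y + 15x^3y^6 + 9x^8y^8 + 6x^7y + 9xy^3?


Examine each term for its total degree (sum of exponents).
  Term '4x^6y' has total degree 6+1 = 7.
  Term '15x^3y^6' has total degree 3+6 = 9.
  Term '9x^8y^8' has total degree 8+8 = 16.
  Term '6x^7y' has total degree 7+1 = 8.
  Term '9xy^3' has total degree 1+3 = 4.
The maximum total degree among all terms is 16.

16


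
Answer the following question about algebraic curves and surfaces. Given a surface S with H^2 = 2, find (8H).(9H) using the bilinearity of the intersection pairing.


Using bilinearity of the intersection pairing on a surface S:
(aH).(bH) = ab * (H.H)
We have H^2 = 2.
D.E = (8H).(9H) = 8*9*2
= 72*2
= 144

144


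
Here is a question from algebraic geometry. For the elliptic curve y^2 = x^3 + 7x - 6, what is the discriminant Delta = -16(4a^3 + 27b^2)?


Compute each component:
4a^3 = 4*7^3 = 4*343 = 1372
27b^2 = 27*(-6)^2 = 27*36 = 972
4a^3 + 27b^2 = 1372 + 972 = 2344
Delta = -16*2344 = -37504

-37504


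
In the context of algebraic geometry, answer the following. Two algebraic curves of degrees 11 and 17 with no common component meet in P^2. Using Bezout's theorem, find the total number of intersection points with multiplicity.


Bezout's theorem states the intersection count equals the product of degrees.
Intersection count = 11 * 17 = 187

187


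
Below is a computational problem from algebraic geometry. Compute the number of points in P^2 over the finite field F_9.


P^2(F_9) has (q^(n+1) - 1)/(q - 1) points.
= 9^2 + 9^1 + 9^0
= 81 + 9 + 1
= 91

91


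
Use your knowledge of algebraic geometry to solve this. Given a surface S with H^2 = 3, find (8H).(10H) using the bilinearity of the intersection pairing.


Using bilinearity of the intersection pairing on a surface S:
(aH).(bH) = ab * (H.H)
We have H^2 = 3.
D.E = (8H).(10H) = 8*10*3
= 80*3
= 240

240


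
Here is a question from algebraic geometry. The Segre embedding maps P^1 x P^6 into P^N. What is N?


The Segre embedding maps P^m x P^n into P^N via
all products of coordinates from each factor.
N = (m+1)(n+1) - 1
N = (1+1)(6+1) - 1
N = 2*7 - 1
N = 14 - 1 = 13

13


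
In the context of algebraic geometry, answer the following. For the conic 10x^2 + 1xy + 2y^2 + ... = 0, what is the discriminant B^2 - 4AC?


The discriminant of a conic Ax^2 + Bxy + Cy^2 + ... = 0 is B^2 - 4AC.
B^2 = 1^2 = 1
4AC = 4*10*2 = 80
Discriminant = 1 - 80 = -79

-79


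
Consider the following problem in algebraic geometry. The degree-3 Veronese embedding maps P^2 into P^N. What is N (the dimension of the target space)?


The Veronese embedding v_d: P^n -> P^N maps each point to all
degree-d monomials in n+1 homogeneous coordinates.
N = C(n+d, d) - 1
N = C(2+3, 3) - 1
N = C(5, 3) - 1
C(5, 3) = 10
N = 10 - 1 = 9

9


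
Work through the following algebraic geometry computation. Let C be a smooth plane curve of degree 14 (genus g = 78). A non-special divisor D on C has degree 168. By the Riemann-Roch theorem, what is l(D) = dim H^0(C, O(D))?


First, compute the genus of a smooth plane curve of degree 14:
g = (d-1)(d-2)/2 = (14-1)(14-2)/2 = 78
For a non-special divisor D (i.e., h^1(D) = 0), Riemann-Roch gives:
l(D) = deg(D) - g + 1
Since deg(D) = 168 >= 2g - 1 = 155, D is non-special.
l(D) = 168 - 78 + 1 = 91

91


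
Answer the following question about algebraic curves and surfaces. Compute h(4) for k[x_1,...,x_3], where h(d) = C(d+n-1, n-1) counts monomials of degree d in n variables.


The Hilbert function for the polynomial ring in 3 variables is:
h(d) = C(d+n-1, n-1)
h(4) = C(4+3-1, 3-1) = C(6, 2)
= 6! / (2! * 4!)
= 15

15


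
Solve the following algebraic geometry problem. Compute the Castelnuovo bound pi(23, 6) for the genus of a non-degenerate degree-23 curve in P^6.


Castelnuovo's bound: write d - 1 = m(r-1) + epsilon with 0 <= epsilon < r-1.
d - 1 = 23 - 1 = 22
r - 1 = 6 - 1 = 5
22 = 4*5 + 2, so m = 4, epsilon = 2
pi(d, r) = m(m-1)(r-1)/2 + m*epsilon
= 4*3*5/2 + 4*2
= 60/2 + 8
= 30 + 8 = 38

38


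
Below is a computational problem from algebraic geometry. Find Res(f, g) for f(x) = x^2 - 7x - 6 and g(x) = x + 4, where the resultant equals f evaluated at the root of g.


For Res(f, x - c), we evaluate f at x = c.
f(-4) = (-4)^2 - 7*(-4) - 6
= 16 + 28 - 6
= 44 - 6 = 38
Res(f, g) = 38

38


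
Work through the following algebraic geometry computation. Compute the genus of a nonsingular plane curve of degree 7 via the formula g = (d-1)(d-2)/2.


Using the genus formula for smooth plane curves:
g = (d-1)(d-2)/2
g = (7-1)(7-2)/2
g = 6*5/2
g = 30/2 = 15

15


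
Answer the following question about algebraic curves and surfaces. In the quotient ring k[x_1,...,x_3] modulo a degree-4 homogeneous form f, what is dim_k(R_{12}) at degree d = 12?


For R = k[x_1,...,x_n]/(f) with f homogeneous of degree e:
The Hilbert series is (1 - t^e)/(1 - t)^n.
So h(d) = C(d+n-1, n-1) - C(d-e+n-1, n-1) for d >= e.
With n=3, e=4, d=12:
C(12+3-1, 3-1) = C(14, 2) = 91
C(12-4+3-1, 3-1) = C(10, 2) = 45
h(12) = 91 - 45 = 46

46


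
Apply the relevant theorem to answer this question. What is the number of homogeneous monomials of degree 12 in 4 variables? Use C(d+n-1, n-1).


The number of degree-12 monomials in 4 variables is C(d+n-1, n-1).
= C(12+4-1, 4-1) = C(15, 3)
= 455

455


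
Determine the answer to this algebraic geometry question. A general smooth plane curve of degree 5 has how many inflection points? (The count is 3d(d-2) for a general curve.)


For a general smooth plane curve C of degree d, the inflection points are
the intersection of C with its Hessian curve, which has degree 3(d-2).
By Bezout, the total intersection number is d * 3(d-2) = 5 * 9 = 45.
For a general curve every flex is ordinary, so each contributes
multiplicity 1 to C·Hess(C), and the number of distinct inflection
points is 3d(d-2).
Inflection points = 3*5*(5-2) = 3*5*3 = 45

45


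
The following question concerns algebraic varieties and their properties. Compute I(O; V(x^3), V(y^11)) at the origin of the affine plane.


The intersection multiplicity of V(x^a) and V(y^b) at the origin is:
I(O; V(x^3), V(y^11)) = dim_k(k[x,y]/(x^3, y^11))
A basis for k[x,y]/(x^3, y^11) is the set of monomials x^i * y^j
where 0 <= i < 3 and 0 <= j < 11.
The number of such monomials is 3 * 11 = 33

33


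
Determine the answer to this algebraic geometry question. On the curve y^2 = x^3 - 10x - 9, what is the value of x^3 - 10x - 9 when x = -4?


Compute x^3 - 10x - 9 at x = -4:
x^3 = (-4)^3 = -64
(-10)*x = (-10)*(-4) = 40
Sum: -64 + 40 - 9 = -33

-33


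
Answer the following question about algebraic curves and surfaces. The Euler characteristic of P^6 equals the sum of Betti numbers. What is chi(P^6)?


The complex projective space P^6 has one cell in each even real dimension 0, 2, ..., 12.
The cohomology groups are H^{2k}(P^6) = Z for k = 0,...,6, and 0 otherwise.
Euler characteristic = sum of Betti numbers = 1 per even-dimensional cohomology group.
chi(P^6) = 6 + 1 = 7

7


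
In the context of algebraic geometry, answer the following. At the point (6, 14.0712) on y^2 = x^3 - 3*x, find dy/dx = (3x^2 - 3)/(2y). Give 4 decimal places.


Using implicit differentiation of y^2 = x^3 - 3*x:
2y * dy/dx = 3x^2 - 3
dy/dx = (3x^2 - 3)/(2y)
Numerator: 3*6^2 - 3 = 105
Denominator: 2*14.0712 = 28.1424
dy/dx = 105/28.1424 = 3.7310

3.7310


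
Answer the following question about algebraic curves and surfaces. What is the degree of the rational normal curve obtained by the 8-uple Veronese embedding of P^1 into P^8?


The rational normal curve in P^8 is the image of P^1 under the 8-uple Veronese.
A general hyperplane in P^8 pulls back to a degree-8 form on P^1, which has 8 zeros,
so the curve meets a general hyperplane in 8 points. Degree = 8.

8


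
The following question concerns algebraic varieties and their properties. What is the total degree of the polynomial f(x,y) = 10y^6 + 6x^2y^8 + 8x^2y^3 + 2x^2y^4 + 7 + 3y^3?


Examine each term for its total degree (sum of exponents).
  Term '10y^6' has total degree 0+6 = 6.
  Term '6x^2y^8' has total degree 2+8 = 10.
  Term '8x^2y^3' has total degree 2+3 = 5.
  Term '2x^2y^4' has total degree 2+4 = 6.
  Term '7' has total degree 0+0 = 0.
  Term '3y^3' has total degree 0+3 = 3.
The maximum total degree among all terms is 10.

10


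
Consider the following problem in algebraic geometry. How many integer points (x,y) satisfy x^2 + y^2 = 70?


Systematically check integer values of x where x^2 <= 70.
For each valid x, check if 70 - x^2 is a perfect square.
Total integer solutions found: 0

0


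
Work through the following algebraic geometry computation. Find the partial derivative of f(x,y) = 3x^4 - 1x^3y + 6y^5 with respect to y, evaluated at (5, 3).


df/dy = (-1)*x^3 + 5*6*y^4
At (5,3): (-1)*5^3 + 5*6*3^4
= -125 + 2430
= 2305

2305


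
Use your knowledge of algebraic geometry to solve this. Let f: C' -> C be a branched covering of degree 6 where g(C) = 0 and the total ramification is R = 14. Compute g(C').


Riemann-Hurwitz formula: 2g' - 2 = d(2g - 2) + R
Given: d = 6, g = 0, R = 14
2g' - 2 = 6*(2*0 - 2) + 14
2g' - 2 = 6*(-2) + 14
2g' - 2 = -12 + 14 = 2
2g' = 4
g' = 2

2


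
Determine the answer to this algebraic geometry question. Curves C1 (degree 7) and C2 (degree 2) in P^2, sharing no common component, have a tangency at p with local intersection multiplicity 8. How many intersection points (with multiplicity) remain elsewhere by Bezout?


By Bezout's theorem, the total intersection number is d1 * d2.
Total = 7 * 2 = 14
Intersection multiplicity at p = 8
Remaining intersections = 14 - 8 = 6

6


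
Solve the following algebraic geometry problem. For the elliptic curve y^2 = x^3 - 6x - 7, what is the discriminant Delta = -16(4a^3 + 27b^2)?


Compute each component:
4a^3 = 4*(-6)^3 = 4*(-216) = -864
27b^2 = 27*(-7)^2 = 27*49 = 1323
4a^3 + 27b^2 = -864 + 1323 = 459
Delta = -16*459 = -7344

-7344


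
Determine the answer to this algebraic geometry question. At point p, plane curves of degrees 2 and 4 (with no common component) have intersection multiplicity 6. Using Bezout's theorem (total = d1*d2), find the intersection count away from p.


By Bezout's theorem, the total intersection number is d1 * d2.
Total = 2 * 4 = 8
Intersection multiplicity at p = 6
Remaining intersections = 8 - 6 = 2

2


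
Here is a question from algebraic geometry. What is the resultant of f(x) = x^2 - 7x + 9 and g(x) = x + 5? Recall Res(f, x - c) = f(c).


For Res(f, x - c), we evaluate f at x = c.
f(-5) = (-5)^2 - 7*(-5) + 9
= 25 + 35 + 9
= 60 + 9 = 69
Res(f, g) = 69

69


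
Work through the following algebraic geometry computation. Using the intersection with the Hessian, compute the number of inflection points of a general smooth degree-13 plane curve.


For a general smooth plane curve C of degree d, the inflection points are
the intersection of C with its Hessian curve, which has degree 3(d-2).
By Bezout, the total intersection number is d * 3(d-2) = 13 * 33 = 429.
For a general curve every flex is ordinary, so each contributes
multiplicity 1 to C·Hess(C), and the number of distinct inflection
points is 3d(d-2).
Inflection points = 3*13*(13-2) = 3*13*11 = 429

429


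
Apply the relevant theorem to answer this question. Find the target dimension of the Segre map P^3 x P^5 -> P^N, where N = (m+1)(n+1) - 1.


The Segre embedding maps P^m x P^n into P^N via
all products of coordinates from each factor.
N = (m+1)(n+1) - 1
N = (3+1)(5+1) - 1
N = 4*6 - 1
N = 24 - 1 = 23

23


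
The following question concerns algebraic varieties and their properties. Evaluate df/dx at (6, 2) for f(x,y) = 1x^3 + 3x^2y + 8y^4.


df/dx = 3*1*x^2 + 2*3*x^1*y
At (6,2): 3*1*6^2 + 2*3*6^1*2
= 108 + 72
= 180

180


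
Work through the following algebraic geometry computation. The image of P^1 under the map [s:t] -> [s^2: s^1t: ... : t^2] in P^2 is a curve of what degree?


The rational normal curve in P^2 is the image of P^1 under the 2-uple Veronese.
A general hyperplane in P^2 pulls back to a degree-2 form on P^1, which has 2 zeros,
so the curve meets a general hyperplane in 2 points. Degree = 2.

2


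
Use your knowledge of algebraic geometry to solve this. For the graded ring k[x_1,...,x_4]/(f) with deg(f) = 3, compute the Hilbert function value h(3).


For R = k[x_1,...,x_n]/(f) with f homogeneous of degree e:
The Hilbert series is (1 - t^e)/(1 - t)^n.
So h(d) = C(d+n-1, n-1) - C(d-e+n-1, n-1) for d >= e.
With n=4, e=3, d=3:
C(3+4-1, 4-1) = C(6, 3) = 20
C(3-3+4-1, 4-1) = C(3, 3) = 1
h(3) = 20 - 1 = 19

19


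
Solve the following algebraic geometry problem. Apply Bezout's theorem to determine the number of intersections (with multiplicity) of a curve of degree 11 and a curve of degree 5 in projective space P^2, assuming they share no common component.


Bezout's theorem states the intersection count equals the product of degrees.
Intersection count = 11 * 5 = 55

55


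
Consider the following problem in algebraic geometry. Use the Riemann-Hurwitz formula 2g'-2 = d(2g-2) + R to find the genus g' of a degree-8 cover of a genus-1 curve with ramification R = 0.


Riemann-Hurwitz formula: 2g' - 2 = d(2g - 2) + R
Given: d = 8, g = 1, R = 0
2g' - 2 = 8*(2*1 - 2) + 0
2g' - 2 = 8*0 + 0
2g' - 2 = 0 + 0 = 0
2g' = 2
g' = 1

1


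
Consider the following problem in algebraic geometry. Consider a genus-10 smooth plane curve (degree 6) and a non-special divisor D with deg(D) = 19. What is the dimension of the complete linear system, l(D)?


First, compute the genus of a smooth plane curve of degree 6:
g = (d-1)(d-2)/2 = (6-1)(6-2)/2 = 10
For a non-special divisor D (i.e., h^1(D) = 0), Riemann-Roch gives:
l(D) = deg(D) - g + 1
Since deg(D) = 19 >= 2g - 1 = 19, D is non-special.
l(D) = 19 - 10 + 1 = 10

10


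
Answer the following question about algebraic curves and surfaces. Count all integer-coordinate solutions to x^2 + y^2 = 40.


Systematically check integer values of x where x^2 <= 40.
For each valid x, check if 40 - x^2 is a perfect square.
x=2: 40 - 4 = 36, sqrt = 6 (valid)
x=6: 40 - 36 = 4, sqrt = 2 (valid)
Total integer solutions found: 8

8


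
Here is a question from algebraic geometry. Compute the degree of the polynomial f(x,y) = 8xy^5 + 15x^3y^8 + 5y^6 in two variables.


Examine each term for its total degree (sum of exponents).
  Term '8xy^5' has total degree 1+5 = 6.
  Term '15x^3y^8' has total degree 3+8 = 11.
  Term '5y^6' has total degree 0+6 = 6.
The maximum total degree among all terms is 11.

11


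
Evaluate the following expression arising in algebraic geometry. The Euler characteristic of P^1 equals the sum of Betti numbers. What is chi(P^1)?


The complex projective space P^1 has one cell in each even real dimension 0, 2, ..., 2.
The cohomology groups are H^{2k}(P^1) = Z for k = 0,...,1, and 0 otherwise.
Euler characteristic = sum of Betti numbers = 1 per even-dimensional cohomology group.
chi(P^1) = 1 + 1 = 2

2


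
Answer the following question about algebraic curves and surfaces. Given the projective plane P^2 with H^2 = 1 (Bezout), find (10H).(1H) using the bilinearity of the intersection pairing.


Using bilinearity of the intersection pairing on the projective plane P^2:
(aH).(bH) = ab * (H.H)
We have H^2 = 1 (Bezout).
D.E = (10H).(1H) = 10*1*1
= 10*1
= 10

10


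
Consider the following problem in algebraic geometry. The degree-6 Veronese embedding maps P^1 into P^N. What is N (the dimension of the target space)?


The Veronese embedding v_d: P^n -> P^N maps each point to all
degree-d monomials in n+1 homogeneous coordinates.
N = C(n+d, d) - 1
N = C(1+6, 6) - 1
N = C(7, 6) - 1
C(7, 6) = 7
N = 7 - 1 = 6

6


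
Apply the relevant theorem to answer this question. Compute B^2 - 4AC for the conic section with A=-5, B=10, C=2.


The discriminant of a conic Ax^2 + Bxy + Cy^2 + ... = 0 is B^2 - 4AC.
B^2 = 10^2 = 100
4AC = 4*(-5)*2 = -40
Discriminant = 100 + 40 = 140

140


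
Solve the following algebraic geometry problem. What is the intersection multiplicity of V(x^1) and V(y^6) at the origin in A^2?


The intersection multiplicity of V(x^a) and V(y^b) at the origin is:
I(O; V(x^1), V(y^6)) = dim_k(k[x,y]/(x^1, y^6))
A basis for k[x,y]/(x^1, y^6) is the set of monomials x^i * y^j
where 0 <= i < 1 and 0 <= j < 6.
The number of such monomials is 1 * 6 = 6

6


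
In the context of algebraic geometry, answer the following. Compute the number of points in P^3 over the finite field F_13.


P^3(F_13) has (q^(n+1) - 1)/(q - 1) points.
= 13^3 + 13^2 + 13^1 + 13^0
= 2197 + 169 + 13 + 1
= 2380

2380


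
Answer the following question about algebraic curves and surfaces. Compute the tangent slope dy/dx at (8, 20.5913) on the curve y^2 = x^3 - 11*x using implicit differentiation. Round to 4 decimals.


Using implicit differentiation of y^2 = x^3 - 11*x:
2y * dy/dx = 3x^2 - 11
dy/dx = (3x^2 - 11)/(2y)
Numerator: 3*8^2 - 11 = 181
Denominator: 2*20.5913 = 41.1826
dy/dx = 181/41.1826 = 4.3951

4.3951


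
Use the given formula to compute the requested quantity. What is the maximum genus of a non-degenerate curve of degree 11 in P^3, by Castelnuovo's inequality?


Castelnuovo's bound: write d - 1 = m(r-1) + epsilon with 0 <= epsilon < r-1.
d - 1 = 11 - 1 = 10
r - 1 = 3 - 1 = 2
10 = 5*2 + 0, so m = 5, epsilon = 0
pi(d, r) = m(m-1)(r-1)/2 + m*epsilon
= 5*4*2/2 + 5*0
= 40/2 + 0
= 20 + 0 = 20

20


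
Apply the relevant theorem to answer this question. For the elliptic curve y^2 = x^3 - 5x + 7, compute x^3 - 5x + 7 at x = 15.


Compute x^3 - 5x + 7 at x = 15:
x^3 = 15^3 = 3375
(-5)*x = (-5)*15 = -75
Sum: 3375 - 75 + 7 = 3307

3307


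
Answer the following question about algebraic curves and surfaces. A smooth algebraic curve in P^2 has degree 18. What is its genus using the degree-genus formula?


Using the genus formula for smooth plane curves:
g = (d-1)(d-2)/2
g = (18-1)(18-2)/2
g = 17*16/2
g = 272/2 = 136

136


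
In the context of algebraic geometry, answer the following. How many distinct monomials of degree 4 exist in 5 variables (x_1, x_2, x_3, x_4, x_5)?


The number of degree-4 monomials in 5 variables is C(d+n-1, n-1).
= C(4+5-1, 5-1) = C(8, 4)
= 70

70


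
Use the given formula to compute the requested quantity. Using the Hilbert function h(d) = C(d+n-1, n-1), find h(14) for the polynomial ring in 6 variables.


The Hilbert function for the polynomial ring in 6 variables is:
h(d) = C(d+n-1, n-1)
h(14) = C(14+6-1, 6-1) = C(19, 5)
= 19! / (5! * 14!)
= 11628

11628


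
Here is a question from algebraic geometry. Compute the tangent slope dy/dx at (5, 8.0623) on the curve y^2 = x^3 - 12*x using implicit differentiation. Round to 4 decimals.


Using implicit differentiation of y^2 = x^3 - 12*x:
2y * dy/dx = 3x^2 - 12
dy/dx = (3x^2 - 12)/(2y)
Numerator: 3*5^2 - 12 = 63
Denominator: 2*8.0623 = 16.1246
dy/dx = 63/16.1246 = 3.9071

3.9071


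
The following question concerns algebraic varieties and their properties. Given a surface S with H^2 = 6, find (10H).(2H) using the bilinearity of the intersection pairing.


Using bilinearity of the intersection pairing on a surface S:
(aH).(bH) = ab * (H.H)
We have H^2 = 6.
D.E = (10H).(2H) = 10*2*6
= 20*6
= 120

120


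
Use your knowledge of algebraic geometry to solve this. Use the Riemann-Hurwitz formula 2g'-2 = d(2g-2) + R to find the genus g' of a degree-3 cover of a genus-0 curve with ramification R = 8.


Riemann-Hurwitz formula: 2g' - 2 = d(2g - 2) + R
Given: d = 3, g = 0, R = 8
2g' - 2 = 3*(2*0 - 2) + 8
2g' - 2 = 3*(-2) + 8
2g' - 2 = -6 + 8 = 2
2g' = 4
g' = 2

2


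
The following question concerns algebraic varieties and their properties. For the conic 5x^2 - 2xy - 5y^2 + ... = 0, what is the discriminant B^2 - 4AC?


The discriminant of a conic Ax^2 + Bxy + Cy^2 + ... = 0 is B^2 - 4AC.
B^2 = (-2)^2 = 4
4AC = 4*5*(-5) = -100
Discriminant = 4 + 100 = 104

104


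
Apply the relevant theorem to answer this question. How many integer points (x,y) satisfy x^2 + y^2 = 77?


Systematically check integer values of x where x^2 <= 77.
For each valid x, check if 77 - x^2 is a perfect square.
Total integer solutions found: 0

0
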